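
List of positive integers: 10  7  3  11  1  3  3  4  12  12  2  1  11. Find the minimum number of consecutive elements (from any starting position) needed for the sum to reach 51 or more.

add 10: running sum 10 < 51
add 7: running sum 17 < 51
add 3: running sum 20 < 51
add 11: running sum 31 < 51
add 1: running sum 32 < 51
add 3: running sum 35 < 51
add 3: running sum 38 < 51
add 4: running sum 42 < 51
add 12: shortest ending here [10, 7, 3, 11, 1, 3, 3, 4, 12] sum 54, len 9
add 12: shortest ending here [7, 3, 11, 1, 3, 3, 4, 12, 12] sum 56, len 9
add 2: shortest ending here [3, 11, 1, 3, 3, 4, 12, 12, 2] sum 51, len 9
add 1: shortest ending here [3, 11, 1, 3, 3, 4, 12, 12, 2, 1] sum 52, len 10
add 11: shortest ending here [11, 1, 3, 3, 4, 12, 12, 2, 1, 11] sum 60, len 10
Shortest qualifying length: 9.

9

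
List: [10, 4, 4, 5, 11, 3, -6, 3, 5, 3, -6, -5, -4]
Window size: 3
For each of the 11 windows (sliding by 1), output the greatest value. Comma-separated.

[10, 4, 4] → max 10
[4, 4, 5] → max 5
[4, 5, 11] → max 11
[5, 11, 3] → max 11
[11, 3, -6] → max 11
[3, -6, 3] → max 3
[-6, 3, 5] → max 5
[3, 5, 3] → max 5
[5, 3, -6] → max 5
[3, -6, -5] → max 3
[-6, -5, -4] → max -4

10, 5, 11, 11, 11, 3, 5, 5, 5, 3, -4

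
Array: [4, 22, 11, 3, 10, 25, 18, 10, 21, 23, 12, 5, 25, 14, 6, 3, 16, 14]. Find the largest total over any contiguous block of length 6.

109

4 22 11 3 10 25 → sum 75
22 11 3 10 25 18 → sum 89
11 3 10 25 18 10 → sum 77
3 10 25 18 10 21 → sum 87
10 25 18 10 21 23 → sum 107
25 18 10 21 23 12 → sum 109
18 10 21 23 12 5 → sum 89
10 21 23 12 5 25 → sum 96
21 23 12 5 25 14 → sum 100
23 12 5 25 14 6 → sum 85
12 5 25 14 6 3 → sum 65
5 25 14 6 3 16 → sum 69
25 14 6 3 16 14 → sum 78
Largest of these is 109.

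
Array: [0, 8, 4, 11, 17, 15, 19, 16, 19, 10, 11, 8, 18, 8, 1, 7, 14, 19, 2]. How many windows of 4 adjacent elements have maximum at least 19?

8

0 8 4 11 → max 11
8 4 11 17 → max 17
4 11 17 15 → max 17
11 17 15 19 → max 19  ≥ 19 ✓
17 15 19 16 → max 19  ≥ 19 ✓
15 19 16 19 → max 19  ≥ 19 ✓
19 16 19 10 → max 19  ≥ 19 ✓
16 19 10 11 → max 19  ≥ 19 ✓
19 10 11 8 → max 19  ≥ 19 ✓
10 11 8 18 → max 18
11 8 18 8 → max 18
8 18 8 1 → max 18
18 8 1 7 → max 18
8 1 7 14 → max 14
1 7 14 19 → max 19  ≥ 19 ✓
7 14 19 2 → max 19  ≥ 19 ✓
8 windows satisfy the condition.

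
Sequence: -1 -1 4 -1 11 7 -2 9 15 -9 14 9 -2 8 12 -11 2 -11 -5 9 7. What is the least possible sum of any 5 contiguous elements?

(-1, -1, 4, -1, 11) → sum 12
(-1, 4, -1, 11, 7) → sum 20
(4, -1, 11, 7, -2) → sum 19
(-1, 11, 7, -2, 9) → sum 24
(11, 7, -2, 9, 15) → sum 40
(7, -2, 9, 15, -9) → sum 20
(-2, 9, 15, -9, 14) → sum 27
(9, 15, -9, 14, 9) → sum 38
(15, -9, 14, 9, -2) → sum 27
(-9, 14, 9, -2, 8) → sum 20
(14, 9, -2, 8, 12) → sum 41
(9, -2, 8, 12, -11) → sum 16
(-2, 8, 12, -11, 2) → sum 9
(8, 12, -11, 2, -11) → sum 0
(12, -11, 2, -11, -5) → sum -13
(-11, 2, -11, -5, 9) → sum -16
(2, -11, -5, 9, 7) → sum 2
Least of these is -16.

-16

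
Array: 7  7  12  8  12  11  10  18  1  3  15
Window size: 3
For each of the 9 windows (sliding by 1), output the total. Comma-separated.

7 7 12 → sum 26
7 12 8 → sum 27
12 8 12 → sum 32
8 12 11 → sum 31
12 11 10 → sum 33
11 10 18 → sum 39
10 18 1 → sum 29
18 1 3 → sum 22
1 3 15 → sum 19

26, 27, 32, 31, 33, 39, 29, 22, 19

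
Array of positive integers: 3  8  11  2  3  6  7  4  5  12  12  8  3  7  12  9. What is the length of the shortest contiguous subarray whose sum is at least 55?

7

Extend right; whenever the sum reaches 55, record the length and shrink from the left:
add 3: running sum 3 < 55
add 8: running sum 11 < 55
add 11: running sum 22 < 55
add 2: running sum 24 < 55
add 3: running sum 27 < 55
add 6: running sum 33 < 55
add 7: running sum 40 < 55
add 4: running sum 44 < 55
add 5: running sum 49 < 55
end 9: [8, 11, 2, 3, 6, 7, 4, 5, 12] sum 58, len 9
end 10: [11, 2, 3, 6, 7, 4, 5, 12, 12] sum 62, len 9
end 11: [3, 6, 7, 4, 5, 12, 12, 8] sum 57, len 8
end 12: [6, 7, 4, 5, 12, 12, 8, 3] sum 57, len 8
end 13: [7, 4, 5, 12, 12, 8, 3, 7] sum 58, len 8
end 14: [5, 12, 12, 8, 3, 7, 12] sum 59, len 7
end 15: [12, 12, 8, 3, 7, 12, 9] sum 63, len 7
Shortest qualifying length: 7.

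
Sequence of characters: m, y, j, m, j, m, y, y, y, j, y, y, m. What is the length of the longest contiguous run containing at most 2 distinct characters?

add m: window [m] (1 distinct), len 1
add y: window [m, y] (2 distinct), len 2
add j: window [y, j] (2 distinct), len 2
add m: window [j, m] (2 distinct), len 2
add j: window [j, m, j] (2 distinct), len 3
add m: window [j, m, j, m] (2 distinct), len 4
add y: window [m, y] (2 distinct), len 2
add y: window [m, y, y] (2 distinct), len 3
add y: window [m, y, y, y] (2 distinct), len 4
add j: window [y, y, y, j] (2 distinct), len 4
add y: window [y, y, y, j, y] (2 distinct), len 5
add y: window [y, y, y, j, y, y] (2 distinct), len 6
add m: window [y, y, m] (2 distinct), len 3
Longest length with ≤2 distinct: 6.

6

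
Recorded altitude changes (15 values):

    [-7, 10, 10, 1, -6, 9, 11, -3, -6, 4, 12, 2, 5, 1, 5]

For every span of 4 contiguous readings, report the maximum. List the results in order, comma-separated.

Sliding a size-4 window across the 15 values:
-7 10 10 1 → max 10
10 10 1 -6 → max 10
10 1 -6 9 → max 10
1 -6 9 11 → max 11
-6 9 11 -3 → max 11
9 11 -3 -6 → max 11
11 -3 -6 4 → max 11
-3 -6 4 12 → max 12
-6 4 12 2 → max 12
4 12 2 5 → max 12
12 2 5 1 → max 12
2 5 1 5 → max 5

10, 10, 10, 11, 11, 11, 11, 12, 12, 12, 12, 5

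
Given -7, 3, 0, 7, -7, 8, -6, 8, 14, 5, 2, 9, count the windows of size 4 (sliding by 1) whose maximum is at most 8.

(-7, 3, 0, 7) → max 7  ≤ 8 ✓
(3, 0, 7, -7) → max 7  ≤ 8 ✓
(0, 7, -7, 8) → max 8  ≤ 8 ✓
(7, -7, 8, -6) → max 8  ≤ 8 ✓
(-7, 8, -6, 8) → max 8  ≤ 8 ✓
(8, -6, 8, 14) → max 14
(-6, 8, 14, 5) → max 14
(8, 14, 5, 2) → max 14
(14, 5, 2, 9) → max 14
5 windows satisfy the condition.

5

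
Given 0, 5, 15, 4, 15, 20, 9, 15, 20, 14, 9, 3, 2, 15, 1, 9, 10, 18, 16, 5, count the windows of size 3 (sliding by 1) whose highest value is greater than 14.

0 5 15 → max 15  > 14 ✓
5 15 4 → max 15  > 14 ✓
15 4 15 → max 15  > 14 ✓
4 15 20 → max 20  > 14 ✓
15 20 9 → max 20  > 14 ✓
20 9 15 → max 20  > 14 ✓
9 15 20 → max 20  > 14 ✓
15 20 14 → max 20  > 14 ✓
20 14 9 → max 20  > 14 ✓
14 9 3 → max 14
9 3 2 → max 9
3 2 15 → max 15  > 14 ✓
2 15 1 → max 15  > 14 ✓
15 1 9 → max 15  > 14 ✓
1 9 10 → max 10
9 10 18 → max 18  > 14 ✓
10 18 16 → max 18  > 14 ✓
18 16 5 → max 18  > 14 ✓
15 windows satisfy the condition.

15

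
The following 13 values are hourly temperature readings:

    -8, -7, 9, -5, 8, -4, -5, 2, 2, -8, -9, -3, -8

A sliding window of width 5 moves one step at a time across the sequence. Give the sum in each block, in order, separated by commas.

-3, 1, 3, -4, 3, -13, -18, -16, -26

Sliding a size-5 window across the 13 values:
(-8, -7, 9, -5, 8) → sum -3
(-7, 9, -5, 8, -4) → sum 1
(9, -5, 8, -4, -5) → sum 3
(-5, 8, -4, -5, 2) → sum -4
(8, -4, -5, 2, 2) → sum 3
(-4, -5, 2, 2, -8) → sum -13
(-5, 2, 2, -8, -9) → sum -18
(2, 2, -8, -9, -3) → sum -16
(2, -8, -9, -3, -8) → sum -26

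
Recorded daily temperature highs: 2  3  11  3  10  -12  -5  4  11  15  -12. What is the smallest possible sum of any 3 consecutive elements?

Each size-3 window and its sum:
(2, 3, 11) → sum 16
(3, 11, 3) → sum 17
(11, 3, 10) → sum 24
(3, 10, -12) → sum 1
(10, -12, -5) → sum -7
(-12, -5, 4) → sum -13
(-5, 4, 11) → sum 10
(4, 11, 15) → sum 30
(11, 15, -12) → sum 14
Smallest of these is -13.

-13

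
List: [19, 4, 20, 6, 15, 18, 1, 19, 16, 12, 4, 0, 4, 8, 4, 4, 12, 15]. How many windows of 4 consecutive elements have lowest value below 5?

(19, 4, 20, 6) → min 4  < 5 ✓
(4, 20, 6, 15) → min 4  < 5 ✓
(20, 6, 15, 18) → min 6
(6, 15, 18, 1) → min 1  < 5 ✓
(15, 18, 1, 19) → min 1  < 5 ✓
(18, 1, 19, 16) → min 1  < 5 ✓
(1, 19, 16, 12) → min 1  < 5 ✓
(19, 16, 12, 4) → min 4  < 5 ✓
(16, 12, 4, 0) → min 0  < 5 ✓
(12, 4, 0, 4) → min 0  < 5 ✓
(4, 0, 4, 8) → min 0  < 5 ✓
(0, 4, 8, 4) → min 0  < 5 ✓
(4, 8, 4, 4) → min 4  < 5 ✓
(8, 4, 4, 12) → min 4  < 5 ✓
(4, 4, 12, 15) → min 4  < 5 ✓
14 windows satisfy the condition.

14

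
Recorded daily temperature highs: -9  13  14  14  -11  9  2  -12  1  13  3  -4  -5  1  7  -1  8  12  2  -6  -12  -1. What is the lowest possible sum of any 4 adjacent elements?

-17

-9 13 14 14 → sum 32
13 14 14 -11 → sum 30
14 14 -11 9 → sum 26
14 -11 9 2 → sum 14
-11 9 2 -12 → sum -12
9 2 -12 1 → sum 0
2 -12 1 13 → sum 4
-12 1 13 3 → sum 5
1 13 3 -4 → sum 13
13 3 -4 -5 → sum 7
3 -4 -5 1 → sum -5
-4 -5 1 7 → sum -1
-5 1 7 -1 → sum 2
1 7 -1 8 → sum 15
7 -1 8 12 → sum 26
-1 8 12 2 → sum 21
8 12 2 -6 → sum 16
12 2 -6 -12 → sum -4
2 -6 -12 -1 → sum -17
Lowest of these is -17.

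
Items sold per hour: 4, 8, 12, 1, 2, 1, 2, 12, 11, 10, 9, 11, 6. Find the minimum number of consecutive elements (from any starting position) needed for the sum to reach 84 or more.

12

add 4: running sum 4 < 84
add 8: running sum 12 < 84
add 12: running sum 24 < 84
add 1: running sum 25 < 84
add 2: running sum 27 < 84
add 1: running sum 28 < 84
add 2: running sum 30 < 84
add 12: running sum 42 < 84
add 11: running sum 53 < 84
add 10: running sum 63 < 84
add 9: running sum 72 < 84
add 11: running sum 83 < 84
end 12: [8, 12, 1, 2, 1, 2, 12, 11, 10, 9, 11, 6] sum 85, len 12
Shortest qualifying length: 12.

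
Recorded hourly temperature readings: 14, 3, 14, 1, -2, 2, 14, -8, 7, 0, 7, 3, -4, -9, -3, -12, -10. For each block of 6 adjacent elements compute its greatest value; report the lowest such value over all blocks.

3

(14, 3, 14, 1, -2, 2) → max 14
(3, 14, 1, -2, 2, 14) → max 14
(14, 1, -2, 2, 14, -8) → max 14
(1, -2, 2, 14, -8, 7) → max 14
(-2, 2, 14, -8, 7, 0) → max 14
(2, 14, -8, 7, 0, 7) → max 14
(14, -8, 7, 0, 7, 3) → max 14
(-8, 7, 0, 7, 3, -4) → max 7
(7, 0, 7, 3, -4, -9) → max 7
(0, 7, 3, -4, -9, -3) → max 7
(7, 3, -4, -9, -3, -12) → max 7
(3, -4, -9, -3, -12, -10) → max 3
Lowest of these is 3.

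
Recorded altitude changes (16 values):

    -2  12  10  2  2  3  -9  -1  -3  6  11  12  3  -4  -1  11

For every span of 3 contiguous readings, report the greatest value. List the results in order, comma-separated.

Sliding a size-3 window across the 16 values:
(-2, 12, 10) → max 12
(12, 10, 2) → max 12
(10, 2, 2) → max 10
(2, 2, 3) → max 3
(2, 3, -9) → max 3
(3, -9, -1) → max 3
(-9, -1, -3) → max -1
(-1, -3, 6) → max 6
(-3, 6, 11) → max 11
(6, 11, 12) → max 12
(11, 12, 3) → max 12
(12, 3, -4) → max 12
(3, -4, -1) → max 3
(-4, -1, 11) → max 11

12, 12, 10, 3, 3, 3, -1, 6, 11, 12, 12, 12, 3, 11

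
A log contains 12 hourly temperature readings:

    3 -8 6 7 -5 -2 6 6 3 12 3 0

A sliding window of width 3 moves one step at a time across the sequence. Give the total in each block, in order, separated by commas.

1, 5, 8, 0, -1, 10, 15, 21, 18, 15

3 -8 6 → sum 1
-8 6 7 → sum 5
6 7 -5 → sum 8
7 -5 -2 → sum 0
-5 -2 6 → sum -1
-2 6 6 → sum 10
6 6 3 → sum 15
6 3 12 → sum 21
3 12 3 → sum 18
12 3 0 → sum 15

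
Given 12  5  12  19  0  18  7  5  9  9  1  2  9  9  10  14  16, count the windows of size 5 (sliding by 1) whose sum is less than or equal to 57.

12

(12, 5, 12, 19, 0) → sum 48  ≤ 57 ✓
(5, 12, 19, 0, 18) → sum 54  ≤ 57 ✓
(12, 19, 0, 18, 7) → sum 56  ≤ 57 ✓
(19, 0, 18, 7, 5) → sum 49  ≤ 57 ✓
(0, 18, 7, 5, 9) → sum 39  ≤ 57 ✓
(18, 7, 5, 9, 9) → sum 48  ≤ 57 ✓
(7, 5, 9, 9, 1) → sum 31  ≤ 57 ✓
(5, 9, 9, 1, 2) → sum 26  ≤ 57 ✓
(9, 9, 1, 2, 9) → sum 30  ≤ 57 ✓
(9, 1, 2, 9, 9) → sum 30  ≤ 57 ✓
(1, 2, 9, 9, 10) → sum 31  ≤ 57 ✓
(2, 9, 9, 10, 14) → sum 44  ≤ 57 ✓
(9, 9, 10, 14, 16) → sum 58
12 windows satisfy the condition.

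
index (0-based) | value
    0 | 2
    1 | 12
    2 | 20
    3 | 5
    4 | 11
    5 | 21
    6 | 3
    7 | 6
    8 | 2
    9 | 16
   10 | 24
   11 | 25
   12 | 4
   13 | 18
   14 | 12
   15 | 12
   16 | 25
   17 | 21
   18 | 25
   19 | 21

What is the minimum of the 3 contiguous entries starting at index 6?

Elements at indices 6..8: 3, 6, 2
min(3, 6, 2) = 2

2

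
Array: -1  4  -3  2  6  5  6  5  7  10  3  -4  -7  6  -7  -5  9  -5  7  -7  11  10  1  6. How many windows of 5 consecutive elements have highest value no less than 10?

9

[-1, 4, -3, 2, 6] → max 6
[4, -3, 2, 6, 5] → max 6
[-3, 2, 6, 5, 6] → max 6
[2, 6, 5, 6, 5] → max 6
[6, 5, 6, 5, 7] → max 7
[5, 6, 5, 7, 10] → max 10  ≥ 10 ✓
[6, 5, 7, 10, 3] → max 10  ≥ 10 ✓
[5, 7, 10, 3, -4] → max 10  ≥ 10 ✓
[7, 10, 3, -4, -7] → max 10  ≥ 10 ✓
[10, 3, -4, -7, 6] → max 10  ≥ 10 ✓
[3, -4, -7, 6, -7] → max 6
[-4, -7, 6, -7, -5] → max 6
[-7, 6, -7, -5, 9] → max 9
[6, -7, -5, 9, -5] → max 9
[-7, -5, 9, -5, 7] → max 9
[-5, 9, -5, 7, -7] → max 9
[9, -5, 7, -7, 11] → max 11  ≥ 10 ✓
[-5, 7, -7, 11, 10] → max 11  ≥ 10 ✓
[7, -7, 11, 10, 1] → max 11  ≥ 10 ✓
[-7, 11, 10, 1, 6] → max 11  ≥ 10 ✓
9 windows satisfy the condition.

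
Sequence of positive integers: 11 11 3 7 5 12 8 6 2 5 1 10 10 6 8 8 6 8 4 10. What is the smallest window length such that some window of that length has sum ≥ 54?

7

add 11: running sum 11 < 54
add 11: running sum 22 < 54
add 3: running sum 25 < 54
add 7: running sum 32 < 54
add 5: running sum 37 < 54
add 12: running sum 49 < 54
end 6: [11, 11, 3, 7, 5, 12, 8] sum 57, len 7
end 7: [11, 11, 3, 7, 5, 12, 8, 6] sum 63, len 8
end 8: [11, 3, 7, 5, 12, 8, 6, 2] sum 54, len 8
end 9: [11, 3, 7, 5, 12, 8, 6, 2, 5] sum 59, len 9
end 10: [11, 3, 7, 5, 12, 8, 6, 2, 5, 1] sum 60, len 10
end 11: [7, 5, 12, 8, 6, 2, 5, 1, 10] sum 56, len 9
end 12: [12, 8, 6, 2, 5, 1, 10, 10] sum 54, len 8
end 13: [12, 8, 6, 2, 5, 1, 10, 10, 6] sum 60, len 9
end 14: [8, 6, 2, 5, 1, 10, 10, 6, 8] sum 56, len 9
end 15: [6, 2, 5, 1, 10, 10, 6, 8, 8] sum 56, len 9
end 16: [5, 1, 10, 10, 6, 8, 8, 6] sum 54, len 8
end 17: [10, 10, 6, 8, 8, 6, 8] sum 56, len 7
end 18: [10, 10, 6, 8, 8, 6, 8, 4] sum 60, len 8
end 19: [10, 6, 8, 8, 6, 8, 4, 10] sum 60, len 8
Shortest qualifying length: 7.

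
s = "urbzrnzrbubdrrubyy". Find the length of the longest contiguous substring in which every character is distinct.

5

add u: [u] len 1
add r: [u, r] len 2
add b: [u, r, b] len 3
add z: [u, r, b, z] len 4
add r (repeat r, move left end past it): [b, z, r] len 3
add n: [b, z, r, n] len 4
add z (repeat z, move left end past it): [r, n, z] len 3
add r (repeat r, move left end past it): [n, z, r] len 3
add b: [n, z, r, b] len 4
add u: [n, z, r, b, u] len 5
add b (repeat b, move left end past it): [u, b] len 2
add d: [u, b, d] len 3
add r: [u, b, d, r] len 4
add r (repeat r, move left end past it): [r] len 1
add u: [r, u] len 2
add b: [r, u, b] len 3
add y: [r, u, b, y] len 4
add y (repeat y, move left end past it): [y] len 1
Longest all-distinct length: 5.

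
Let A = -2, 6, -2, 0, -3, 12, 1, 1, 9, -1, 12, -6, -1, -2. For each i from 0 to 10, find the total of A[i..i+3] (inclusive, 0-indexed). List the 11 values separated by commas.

Sliding a size-4 window across the 14 values:
-2 6 -2 0 → sum 2
6 -2 0 -3 → sum 1
-2 0 -3 12 → sum 7
0 -3 12 1 → sum 10
-3 12 1 1 → sum 11
12 1 1 9 → sum 23
1 1 9 -1 → sum 10
1 9 -1 12 → sum 21
9 -1 12 -6 → sum 14
-1 12 -6 -1 → sum 4
12 -6 -1 -2 → sum 3

2, 1, 7, 10, 11, 23, 10, 21, 14, 4, 3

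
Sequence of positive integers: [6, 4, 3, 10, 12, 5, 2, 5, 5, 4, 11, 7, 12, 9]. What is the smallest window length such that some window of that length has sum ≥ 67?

Extend right; whenever the sum reaches 67, record the length and shrink from the left:
add 6: running sum 6 < 67
add 4: running sum 10 < 67
add 3: running sum 13 < 67
add 10: running sum 23 < 67
add 12: running sum 35 < 67
add 5: running sum 40 < 67
add 2: running sum 42 < 67
add 5: running sum 47 < 67
add 5: running sum 52 < 67
add 4: running sum 56 < 67
add 11: shortest ending here [6, 4, 3, 10, 12, 5, 2, 5, 5, 4, 11] sum 67, len 11
add 7: shortest ending here [4, 3, 10, 12, 5, 2, 5, 5, 4, 11, 7] sum 68, len 11
add 12: shortest ending here [10, 12, 5, 2, 5, 5, 4, 11, 7, 12] sum 73, len 10
add 9: shortest ending here [12, 5, 2, 5, 5, 4, 11, 7, 12, 9] sum 72, len 10
Shortest qualifying length: 10.

10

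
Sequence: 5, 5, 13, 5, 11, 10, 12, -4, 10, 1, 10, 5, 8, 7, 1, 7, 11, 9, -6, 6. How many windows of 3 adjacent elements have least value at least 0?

5 5 13 → min 5  ≥ 0 ✓
5 13 5 → min 5  ≥ 0 ✓
13 5 11 → min 5  ≥ 0 ✓
5 11 10 → min 5  ≥ 0 ✓
11 10 12 → min 10  ≥ 0 ✓
10 12 -4 → min -4
12 -4 10 → min -4
-4 10 1 → min -4
10 1 10 → min 1  ≥ 0 ✓
1 10 5 → min 1  ≥ 0 ✓
10 5 8 → min 5  ≥ 0 ✓
5 8 7 → min 5  ≥ 0 ✓
8 7 1 → min 1  ≥ 0 ✓
7 1 7 → min 1  ≥ 0 ✓
1 7 11 → min 1  ≥ 0 ✓
7 11 9 → min 7  ≥ 0 ✓
11 9 -6 → min -6
9 -6 6 → min -6
13 windows satisfy the condition.

13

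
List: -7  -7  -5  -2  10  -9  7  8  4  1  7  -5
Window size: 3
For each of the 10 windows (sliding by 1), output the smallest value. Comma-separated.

(-7, -7, -5) → min -7
(-7, -5, -2) → min -7
(-5, -2, 10) → min -5
(-2, 10, -9) → min -9
(10, -9, 7) → min -9
(-9, 7, 8) → min -9
(7, 8, 4) → min 4
(8, 4, 1) → min 1
(4, 1, 7) → min 1
(1, 7, -5) → min -5

-7, -7, -5, -9, -9, -9, 4, 1, 1, -5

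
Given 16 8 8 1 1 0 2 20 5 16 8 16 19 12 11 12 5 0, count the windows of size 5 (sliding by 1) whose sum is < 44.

(16, 8, 8, 1, 1) → sum 34  < 44 ✓
(8, 8, 1, 1, 0) → sum 18  < 44 ✓
(8, 1, 1, 0, 2) → sum 12  < 44 ✓
(1, 1, 0, 2, 20) → sum 24  < 44 ✓
(1, 0, 2, 20, 5) → sum 28  < 44 ✓
(0, 2, 20, 5, 16) → sum 43  < 44 ✓
(2, 20, 5, 16, 8) → sum 51
(20, 5, 16, 8, 16) → sum 65
(5, 16, 8, 16, 19) → sum 64
(16, 8, 16, 19, 12) → sum 71
(8, 16, 19, 12, 11) → sum 66
(16, 19, 12, 11, 12) → sum 70
(19, 12, 11, 12, 5) → sum 59
(12, 11, 12, 5, 0) → sum 40  < 44 ✓
7 windows satisfy the condition.

7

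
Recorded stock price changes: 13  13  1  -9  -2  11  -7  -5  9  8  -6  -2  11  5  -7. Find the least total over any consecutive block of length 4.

-7

Each size-4 window and its sum:
[13, 13, 1, -9] → sum 18
[13, 1, -9, -2] → sum 3
[1, -9, -2, 11] → sum 1
[-9, -2, 11, -7] → sum -7
[-2, 11, -7, -5] → sum -3
[11, -7, -5, 9] → sum 8
[-7, -5, 9, 8] → sum 5
[-5, 9, 8, -6] → sum 6
[9, 8, -6, -2] → sum 9
[8, -6, -2, 11] → sum 11
[-6, -2, 11, 5] → sum 8
[-2, 11, 5, -7] → sum 7
Least of these is -7.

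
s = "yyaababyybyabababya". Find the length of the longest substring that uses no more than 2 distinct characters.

[y] 1 distinct, len 1
[y, y] 1 distinct, len 2
[y, y, a] 2 distinct, len 3
[y, y, a, a] 2 distinct, len 4
[a, a, b] 2 distinct, len 3
[a, a, b, a] 2 distinct, len 4
[a, a, b, a, b] 2 distinct, len 5
[b, y] 2 distinct, len 2
[b, y, y] 2 distinct, len 3
[b, y, y, b] 2 distinct, len 4
[b, y, y, b, y] 2 distinct, len 5
[y, a] 2 distinct, len 2
[a, b] 2 distinct, len 2
[a, b, a] 2 distinct, len 3
[a, b, a, b] 2 distinct, len 4
[a, b, a, b, a] 2 distinct, len 5
[a, b, a, b, a, b] 2 distinct, len 6
[b, y] 2 distinct, len 2
[y, a] 2 distinct, len 2
Longest length with ≤2 distinct: 6.

6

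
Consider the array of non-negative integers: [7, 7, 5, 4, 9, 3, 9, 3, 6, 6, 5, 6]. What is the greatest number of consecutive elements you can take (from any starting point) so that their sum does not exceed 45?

→ 7: sum 7, len 1
→ 7: sum 14, len 2
→ 5: sum 19, len 3
→ 4: sum 23, len 4
→ 9: sum 32, len 5
→ 3: sum 35, len 6
→ 9: sum 44, len 7
→ 3 (dropped 7): sum 40, len 7
→ 6 (dropped 7): sum 39, len 7
→ 6: sum 45, len 8
→ 5 (dropped 5): sum 45, len 8
→ 6 (dropped 4, 9): sum 38, len 7
Longest length seen: 8.

8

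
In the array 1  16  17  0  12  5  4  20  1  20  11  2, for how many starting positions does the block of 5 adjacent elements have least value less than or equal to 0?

4

(1, 16, 17, 0, 12) → min 0  ≤ 0 ✓
(16, 17, 0, 12, 5) → min 0  ≤ 0 ✓
(17, 0, 12, 5, 4) → min 0  ≤ 0 ✓
(0, 12, 5, 4, 20) → min 0  ≤ 0 ✓
(12, 5, 4, 20, 1) → min 1
(5, 4, 20, 1, 20) → min 1
(4, 20, 1, 20, 11) → min 1
(20, 1, 20, 11, 2) → min 1
4 windows satisfy the condition.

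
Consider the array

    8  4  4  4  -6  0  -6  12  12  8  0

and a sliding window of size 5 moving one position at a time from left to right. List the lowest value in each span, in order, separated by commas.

-6, -6, -6, -6, -6, -6, -6

Sliding a size-5 window across the 11 values:
[8, 4, 4, 4, -6] → min -6
[4, 4, 4, -6, 0] → min -6
[4, 4, -6, 0, -6] → min -6
[4, -6, 0, -6, 12] → min -6
[-6, 0, -6, 12, 12] → min -6
[0, -6, 12, 12, 8] → min -6
[-6, 12, 12, 8, 0] → min -6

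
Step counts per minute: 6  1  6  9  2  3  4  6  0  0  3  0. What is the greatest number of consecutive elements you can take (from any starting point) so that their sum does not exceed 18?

8

[6] sum 6 len 1
[6, 1] sum 7 len 2
[6, 1, 6] sum 13 len 3
[1, 6, 9] sum 16 len 3
[1, 6, 9, 2] sum 18 len 4
[9, 2, 3] sum 14 len 3
[9, 2, 3, 4] sum 18 len 4
[2, 3, 4, 6] sum 15 len 4
[2, 3, 4, 6, 0] sum 15 len 5
[2, 3, 4, 6, 0, 0] sum 15 len 6
[2, 3, 4, 6, 0, 0, 3] sum 18 len 7
[2, 3, 4, 6, 0, 0, 3, 0] sum 18 len 8
Longest length seen: 8.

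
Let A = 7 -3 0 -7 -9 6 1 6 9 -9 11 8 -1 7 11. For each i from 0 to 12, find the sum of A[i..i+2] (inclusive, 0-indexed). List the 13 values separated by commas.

Sliding a size-3 window across the 15 values:
7 -3 0 → sum 4
-3 0 -7 → sum -10
0 -7 -9 → sum -16
-7 -9 6 → sum -10
-9 6 1 → sum -2
6 1 6 → sum 13
1 6 9 → sum 16
6 9 -9 → sum 6
9 -9 11 → sum 11
-9 11 8 → sum 10
11 8 -1 → sum 18
8 -1 7 → sum 14
-1 7 11 → sum 17

4, -10, -16, -10, -2, 13, 16, 6, 11, 10, 18, 14, 17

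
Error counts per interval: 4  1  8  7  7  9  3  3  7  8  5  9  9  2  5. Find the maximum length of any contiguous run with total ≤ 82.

[4] sum 4 len 1
[4, 1] sum 5 len 2
[4, 1, 8] sum 13 len 3
[4, 1, 8, 7] sum 20 len 4
[4, 1, 8, 7, 7] sum 27 len 5
[4, 1, 8, 7, 7, 9] sum 36 len 6
[4, 1, 8, 7, 7, 9, 3] sum 39 len 7
[4, 1, 8, 7, 7, 9, 3, 3] sum 42 len 8
[4, 1, 8, 7, 7, 9, 3, 3, 7] sum 49 len 9
[4, 1, 8, 7, 7, 9, 3, 3, 7, 8] sum 57 len 10
[4, 1, 8, 7, 7, 9, 3, 3, 7, 8, 5] sum 62 len 11
[4, 1, 8, 7, 7, 9, 3, 3, 7, 8, 5, 9] sum 71 len 12
[4, 1, 8, 7, 7, 9, 3, 3, 7, 8, 5, 9, 9] sum 80 len 13
[4, 1, 8, 7, 7, 9, 3, 3, 7, 8, 5, 9, 9, 2] sum 82 len 14
[8, 7, 7, 9, 3, 3, 7, 8, 5, 9, 9, 2, 5] sum 82 len 13
Longest length seen: 14.

14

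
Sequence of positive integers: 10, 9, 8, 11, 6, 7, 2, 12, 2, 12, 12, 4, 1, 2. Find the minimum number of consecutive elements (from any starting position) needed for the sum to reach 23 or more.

2

add 10: running sum 10 < 23
add 9: running sum 19 < 23
add 8: shortest ending here [10, 9, 8] sum 27, len 3
add 11: shortest ending here [9, 8, 11] sum 28, len 3
add 6: shortest ending here [8, 11, 6] sum 25, len 3
add 7: shortest ending here [11, 6, 7] sum 24, len 3
add 2: shortest ending here [11, 6, 7, 2] sum 26, len 4
add 12: shortest ending here [6, 7, 2, 12] sum 27, len 4
add 2: shortest ending here [7, 2, 12, 2] sum 23, len 4
add 12: shortest ending here [12, 2, 12] sum 26, len 3
add 12: shortest ending here [12, 12] sum 24, len 2
add 4: shortest ending here [12, 12, 4] sum 28, len 3
add 1: shortest ending here [12, 12, 4, 1] sum 29, len 4
add 2: shortest ending here [12, 12, 4, 1, 2] sum 31, len 5
Shortest qualifying length: 2.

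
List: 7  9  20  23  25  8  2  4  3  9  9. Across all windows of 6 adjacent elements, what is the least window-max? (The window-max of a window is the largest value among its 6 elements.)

9

Window maxs for each of the 6 positions:
7 9 20 23 25 8 → max 25
9 20 23 25 8 2 → max 25
20 23 25 8 2 4 → max 25
23 25 8 2 4 3 → max 25
25 8 2 4 3 9 → max 25
8 2 4 3 9 9 → max 9
Least of these is 9.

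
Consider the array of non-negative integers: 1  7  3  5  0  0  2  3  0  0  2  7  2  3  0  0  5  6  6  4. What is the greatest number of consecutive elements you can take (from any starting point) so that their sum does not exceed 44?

17

Extend to the right; shrink from the left whenever the sum exceeds 44:
add 1: [1] sum 1, len 1
add 7: [1, 7] sum 8, len 2
add 3: [1, 7, 3] sum 11, len 3
add 5: [1, 7, 3, 5] sum 16, len 4
add 0: [1, 7, 3, 5, 0] sum 16, len 5
add 0: [1, 7, 3, 5, 0, 0] sum 16, len 6
add 2: [1, 7, 3, 5, 0, 0, 2] sum 18, len 7
add 3: [1, 7, 3, 5, 0, 0, 2, 3] sum 21, len 8
add 0: [1, 7, 3, 5, 0, 0, 2, 3, 0] sum 21, len 9
add 0: [1, 7, 3, 5, 0, 0, 2, 3, 0, 0] sum 21, len 10
add 2: [1, 7, 3, 5, 0, 0, 2, 3, 0, 0, 2] sum 23, len 11
add 7: [1, 7, 3, 5, 0, 0, 2, 3, 0, 0, 2, 7] sum 30, len 12
add 2: [1, 7, 3, 5, 0, 0, 2, 3, 0, 0, 2, 7, 2] sum 32, len 13
add 3: [1, 7, 3, 5, 0, 0, 2, 3, 0, 0, 2, 7, 2, 3] sum 35, len 14
add 0: [1, 7, 3, 5, 0, 0, 2, 3, 0, 0, 2, 7, 2, 3, 0] sum 35, len 15
add 0: [1, 7, 3, 5, 0, 0, 2, 3, 0, 0, 2, 7, 2, 3, 0, 0] sum 35, len 16
add 5: [1, 7, 3, 5, 0, 0, 2, 3, 0, 0, 2, 7, 2, 3, 0, 0, 5] sum 40, len 17
add 6: [3, 5, 0, 0, 2, 3, 0, 0, 2, 7, 2, 3, 0, 0, 5, 6] sum 38, len 16
add 6: [3, 5, 0, 0, 2, 3, 0, 0, 2, 7, 2, 3, 0, 0, 5, 6, 6] sum 44, len 17
add 4: [0, 0, 2, 3, 0, 0, 2, 7, 2, 3, 0, 0, 5, 6, 6, 4] sum 40, len 16
Longest length seen: 17.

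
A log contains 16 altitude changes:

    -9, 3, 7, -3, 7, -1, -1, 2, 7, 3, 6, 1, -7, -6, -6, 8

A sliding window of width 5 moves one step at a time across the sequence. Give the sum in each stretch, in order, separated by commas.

5, 13, 9, 4, 14, 10, 17, 19, 10, -3, -12, -10

-9 3 7 -3 7 → sum 5
3 7 -3 7 -1 → sum 13
7 -3 7 -1 -1 → sum 9
-3 7 -1 -1 2 → sum 4
7 -1 -1 2 7 → sum 14
-1 -1 2 7 3 → sum 10
-1 2 7 3 6 → sum 17
2 7 3 6 1 → sum 19
7 3 6 1 -7 → sum 10
3 6 1 -7 -6 → sum -3
6 1 -7 -6 -6 → sum -12
1 -7 -6 -6 8 → sum -10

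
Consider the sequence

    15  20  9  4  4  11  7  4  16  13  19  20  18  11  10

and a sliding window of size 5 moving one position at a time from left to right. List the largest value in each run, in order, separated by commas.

(15, 20, 9, 4, 4) → max 20
(20, 9, 4, 4, 11) → max 20
(9, 4, 4, 11, 7) → max 11
(4, 4, 11, 7, 4) → max 11
(4, 11, 7, 4, 16) → max 16
(11, 7, 4, 16, 13) → max 16
(7, 4, 16, 13, 19) → max 19
(4, 16, 13, 19, 20) → max 20
(16, 13, 19, 20, 18) → max 20
(13, 19, 20, 18, 11) → max 20
(19, 20, 18, 11, 10) → max 20

20, 20, 11, 11, 16, 16, 19, 20, 20, 20, 20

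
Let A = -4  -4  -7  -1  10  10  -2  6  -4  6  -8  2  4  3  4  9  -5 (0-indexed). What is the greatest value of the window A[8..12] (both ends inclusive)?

6

Elements at indices 8..12: -4, 6, -8, 2, 4
max(-4, 6, -8, 2, 4) = 6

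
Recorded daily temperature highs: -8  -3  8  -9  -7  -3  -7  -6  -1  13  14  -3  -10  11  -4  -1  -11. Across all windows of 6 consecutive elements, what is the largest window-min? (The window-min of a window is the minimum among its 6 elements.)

-7

Each size-6 window and its min:
[-8, -3, 8, -9, -7, -3] → min -9
[-3, 8, -9, -7, -3, -7] → min -9
[8, -9, -7, -3, -7, -6] → min -9
[-9, -7, -3, -7, -6, -1] → min -9
[-7, -3, -7, -6, -1, 13] → min -7
[-3, -7, -6, -1, 13, 14] → min -7
[-7, -6, -1, 13, 14, -3] → min -7
[-6, -1, 13, 14, -3, -10] → min -10
[-1, 13, 14, -3, -10, 11] → min -10
[13, 14, -3, -10, 11, -4] → min -10
[14, -3, -10, 11, -4, -1] → min -10
[-3, -10, 11, -4, -1, -11] → min -11
Largest of these is -7.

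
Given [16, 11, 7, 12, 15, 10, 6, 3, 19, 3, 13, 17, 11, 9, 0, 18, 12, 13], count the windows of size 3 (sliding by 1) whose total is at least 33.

(16, 11, 7) → sum 34  ≥ 33 ✓
(11, 7, 12) → sum 30
(7, 12, 15) → sum 34  ≥ 33 ✓
(12, 15, 10) → sum 37  ≥ 33 ✓
(15, 10, 6) → sum 31
(10, 6, 3) → sum 19
(6, 3, 19) → sum 28
(3, 19, 3) → sum 25
(19, 3, 13) → sum 35  ≥ 33 ✓
(3, 13, 17) → sum 33  ≥ 33 ✓
(13, 17, 11) → sum 41  ≥ 33 ✓
(17, 11, 9) → sum 37  ≥ 33 ✓
(11, 9, 0) → sum 20
(9, 0, 18) → sum 27
(0, 18, 12) → sum 30
(18, 12, 13) → sum 43  ≥ 33 ✓
8 windows satisfy the condition.

8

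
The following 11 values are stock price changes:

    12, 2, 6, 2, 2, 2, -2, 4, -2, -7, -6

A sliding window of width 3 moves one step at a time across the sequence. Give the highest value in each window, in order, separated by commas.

12, 6, 6, 2, 2, 4, 4, 4, -2

12 2 6 → max 12
2 6 2 → max 6
6 2 2 → max 6
2 2 2 → max 2
2 2 -2 → max 2
2 -2 4 → max 4
-2 4 -2 → max 4
4 -2 -7 → max 4
-2 -7 -6 → max -2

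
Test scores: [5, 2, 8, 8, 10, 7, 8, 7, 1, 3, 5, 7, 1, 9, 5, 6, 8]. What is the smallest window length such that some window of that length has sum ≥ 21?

add 5: running sum 5 < 21
add 2: running sum 7 < 21
add 8: running sum 15 < 21
add 8: shortest ending here [5, 2, 8, 8] sum 23, len 4
add 10: shortest ending here [8, 8, 10] sum 26, len 3
add 7: shortest ending here [8, 10, 7] sum 25, len 3
add 8: shortest ending here [10, 7, 8] sum 25, len 3
add 7: shortest ending here [7, 8, 7] sum 22, len 3
add 1: shortest ending here [7, 8, 7, 1] sum 23, len 4
add 3: shortest ending here [7, 8, 7, 1, 3] sum 26, len 5
add 5: shortest ending here [8, 7, 1, 3, 5] sum 24, len 5
add 7: shortest ending here [7, 1, 3, 5, 7] sum 23, len 5
add 1: shortest ending here [7, 1, 3, 5, 7, 1] sum 24, len 6
add 9: shortest ending here [5, 7, 1, 9] sum 22, len 4
add 5: shortest ending here [7, 1, 9, 5] sum 22, len 4
add 6: shortest ending here [1, 9, 5, 6] sum 21, len 4
add 8: shortest ending here [9, 5, 6, 8] sum 28, len 4
Shortest qualifying length: 3.

3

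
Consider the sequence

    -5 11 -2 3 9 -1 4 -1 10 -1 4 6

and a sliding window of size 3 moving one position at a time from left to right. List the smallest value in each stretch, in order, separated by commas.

-5, -2, -2, -1, -1, -1, -1, -1, -1, -1

[-5, 11, -2] → min -5
[11, -2, 3] → min -2
[-2, 3, 9] → min -2
[3, 9, -1] → min -1
[9, -1, 4] → min -1
[-1, 4, -1] → min -1
[4, -1, 10] → min -1
[-1, 10, -1] → min -1
[10, -1, 4] → min -1
[-1, 4, 6] → min -1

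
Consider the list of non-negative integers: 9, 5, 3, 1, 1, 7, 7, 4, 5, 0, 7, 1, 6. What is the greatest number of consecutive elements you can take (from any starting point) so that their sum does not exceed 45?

11

Extend to the right; shrink from the left whenever the sum exceeds 45:
[9] sum 9 len 1
[9, 5] sum 14 len 2
[9, 5, 3] sum 17 len 3
[9, 5, 3, 1] sum 18 len 4
[9, 5, 3, 1, 1] sum 19 len 5
[9, 5, 3, 1, 1, 7] sum 26 len 6
[9, 5, 3, 1, 1, 7, 7] sum 33 len 7
[9, 5, 3, 1, 1, 7, 7, 4] sum 37 len 8
[9, 5, 3, 1, 1, 7, 7, 4, 5] sum 42 len 9
[9, 5, 3, 1, 1, 7, 7, 4, 5, 0] sum 42 len 10
[5, 3, 1, 1, 7, 7, 4, 5, 0, 7] sum 40 len 10
[5, 3, 1, 1, 7, 7, 4, 5, 0, 7, 1] sum 41 len 11
[3, 1, 1, 7, 7, 4, 5, 0, 7, 1, 6] sum 42 len 11
Longest length seen: 11.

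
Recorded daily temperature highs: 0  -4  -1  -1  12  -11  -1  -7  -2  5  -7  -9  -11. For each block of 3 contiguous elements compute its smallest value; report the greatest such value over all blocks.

Each size-3 window and its min:
(0, -4, -1) → min -4
(-4, -1, -1) → min -4
(-1, -1, 12) → min -1
(-1, 12, -11) → min -11
(12, -11, -1) → min -11
(-11, -1, -7) → min -11
(-1, -7, -2) → min -7
(-7, -2, 5) → min -7
(-2, 5, -7) → min -7
(5, -7, -9) → min -9
(-7, -9, -11) → min -11
Greatest of these is -1.

-1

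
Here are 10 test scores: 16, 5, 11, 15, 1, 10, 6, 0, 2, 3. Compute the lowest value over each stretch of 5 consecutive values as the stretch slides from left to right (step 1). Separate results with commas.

1, 1, 1, 0, 0, 0

[16, 5, 11, 15, 1] → min 1
[5, 11, 15, 1, 10] → min 1
[11, 15, 1, 10, 6] → min 1
[15, 1, 10, 6, 0] → min 0
[1, 10, 6, 0, 2] → min 0
[10, 6, 0, 2, 3] → min 0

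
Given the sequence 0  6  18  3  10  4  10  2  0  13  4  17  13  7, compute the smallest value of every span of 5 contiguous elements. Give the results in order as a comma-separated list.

0 6 18 3 10 → min 0
6 18 3 10 4 → min 3
18 3 10 4 10 → min 3
3 10 4 10 2 → min 2
10 4 10 2 0 → min 0
4 10 2 0 13 → min 0
10 2 0 13 4 → min 0
2 0 13 4 17 → min 0
0 13 4 17 13 → min 0
13 4 17 13 7 → min 4

0, 3, 3, 2, 0, 0, 0, 0, 0, 4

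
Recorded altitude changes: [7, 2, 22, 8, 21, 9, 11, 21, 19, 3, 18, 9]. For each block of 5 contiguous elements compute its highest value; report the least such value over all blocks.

Window maxs for each of the 8 positions:
[7, 2, 22, 8, 21] → max 22
[2, 22, 8, 21, 9] → max 22
[22, 8, 21, 9, 11] → max 22
[8, 21, 9, 11, 21] → max 21
[21, 9, 11, 21, 19] → max 21
[9, 11, 21, 19, 3] → max 21
[11, 21, 19, 3, 18] → max 21
[21, 19, 3, 18, 9] → max 21
Least of these is 21.

21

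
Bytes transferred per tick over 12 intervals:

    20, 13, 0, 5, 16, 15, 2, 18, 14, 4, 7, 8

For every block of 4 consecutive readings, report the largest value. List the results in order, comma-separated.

20, 16, 16, 16, 18, 18, 18, 18, 14

(20, 13, 0, 5) → max 20
(13, 0, 5, 16) → max 16
(0, 5, 16, 15) → max 16
(5, 16, 15, 2) → max 16
(16, 15, 2, 18) → max 18
(15, 2, 18, 14) → max 18
(2, 18, 14, 4) → max 18
(18, 14, 4, 7) → max 18
(14, 4, 7, 8) → max 14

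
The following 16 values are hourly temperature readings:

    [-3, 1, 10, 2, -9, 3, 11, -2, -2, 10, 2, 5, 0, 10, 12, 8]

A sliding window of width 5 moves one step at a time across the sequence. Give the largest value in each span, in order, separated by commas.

Sliding a size-5 window across the 16 values:
[-3, 1, 10, 2, -9] → max 10
[1, 10, 2, -9, 3] → max 10
[10, 2, -9, 3, 11] → max 11
[2, -9, 3, 11, -2] → max 11
[-9, 3, 11, -2, -2] → max 11
[3, 11, -2, -2, 10] → max 11
[11, -2, -2, 10, 2] → max 11
[-2, -2, 10, 2, 5] → max 10
[-2, 10, 2, 5, 0] → max 10
[10, 2, 5, 0, 10] → max 10
[2, 5, 0, 10, 12] → max 12
[5, 0, 10, 12, 8] → max 12

10, 10, 11, 11, 11, 11, 11, 10, 10, 10, 12, 12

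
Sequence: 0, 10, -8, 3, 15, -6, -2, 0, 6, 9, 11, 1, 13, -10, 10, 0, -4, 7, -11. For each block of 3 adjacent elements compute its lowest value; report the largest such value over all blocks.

6

(0, 10, -8) → min -8
(10, -8, 3) → min -8
(-8, 3, 15) → min -8
(3, 15, -6) → min -6
(15, -6, -2) → min -6
(-6, -2, 0) → min -6
(-2, 0, 6) → min -2
(0, 6, 9) → min 0
(6, 9, 11) → min 6
(9, 11, 1) → min 1
(11, 1, 13) → min 1
(1, 13, -10) → min -10
(13, -10, 10) → min -10
(-10, 10, 0) → min -10
(10, 0, -4) → min -4
(0, -4, 7) → min -4
(-4, 7, -11) → min -11
Largest of these is 6.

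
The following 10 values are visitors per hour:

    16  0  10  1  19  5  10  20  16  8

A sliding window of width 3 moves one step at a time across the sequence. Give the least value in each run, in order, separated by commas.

0, 0, 1, 1, 5, 5, 10, 8

(16, 0, 10) → min 0
(0, 10, 1) → min 0
(10, 1, 19) → min 1
(1, 19, 5) → min 1
(19, 5, 10) → min 5
(5, 10, 20) → min 5
(10, 20, 16) → min 10
(20, 16, 8) → min 8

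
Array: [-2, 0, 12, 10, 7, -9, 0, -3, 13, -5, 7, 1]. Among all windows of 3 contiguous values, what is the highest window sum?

29

-2 0 12 → sum 10
0 12 10 → sum 22
12 10 7 → sum 29
10 7 -9 → sum 8
7 -9 0 → sum -2
-9 0 -3 → sum -12
0 -3 13 → sum 10
-3 13 -5 → sum 5
13 -5 7 → sum 15
-5 7 1 → sum 3
Highest of these is 29.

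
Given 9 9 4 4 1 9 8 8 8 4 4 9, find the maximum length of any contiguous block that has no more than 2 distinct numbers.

Extend right; when distinct count exceeds 2, shrink from the left:
[9] 1 distinct, len 1
[9, 9] 1 distinct, len 2
[9, 9, 4] 2 distinct, len 3
[9, 9, 4, 4] 2 distinct, len 4
[4, 4, 1] 2 distinct, len 3
[1, 9] 2 distinct, len 2
[9, 8] 2 distinct, len 2
[9, 8, 8] 2 distinct, len 3
[9, 8, 8, 8] 2 distinct, len 4
[8, 8, 8, 4] 2 distinct, len 4
[8, 8, 8, 4, 4] 2 distinct, len 5
[4, 4, 9] 2 distinct, len 3
Longest length with ≤2 distinct: 5.

5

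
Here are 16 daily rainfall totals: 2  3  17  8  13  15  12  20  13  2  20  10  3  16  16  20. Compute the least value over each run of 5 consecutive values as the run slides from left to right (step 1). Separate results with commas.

(2, 3, 17, 8, 13) → min 2
(3, 17, 8, 13, 15) → min 3
(17, 8, 13, 15, 12) → min 8
(8, 13, 15, 12, 20) → min 8
(13, 15, 12, 20, 13) → min 12
(15, 12, 20, 13, 2) → min 2
(12, 20, 13, 2, 20) → min 2
(20, 13, 2, 20, 10) → min 2
(13, 2, 20, 10, 3) → min 2
(2, 20, 10, 3, 16) → min 2
(20, 10, 3, 16, 16) → min 3
(10, 3, 16, 16, 20) → min 3

2, 3, 8, 8, 12, 2, 2, 2, 2, 2, 3, 3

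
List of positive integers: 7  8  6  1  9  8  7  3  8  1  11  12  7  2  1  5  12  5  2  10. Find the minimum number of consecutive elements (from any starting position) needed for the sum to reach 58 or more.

add 7: running sum 7 < 58
add 8: running sum 15 < 58
add 6: running sum 21 < 58
add 1: running sum 22 < 58
add 9: running sum 31 < 58
add 8: running sum 39 < 58
add 7: running sum 46 < 58
add 3: running sum 49 < 58
add 8: running sum 57 < 58
add 1: shortest ending here [7, 8, 6, 1, 9, 8, 7, 3, 8, 1] sum 58, len 10
add 11: shortest ending here [8, 6, 1, 9, 8, 7, 3, 8, 1, 11] sum 62, len 10
add 12: shortest ending here [9, 8, 7, 3, 8, 1, 11, 12] sum 59, len 8
add 7: shortest ending here [9, 8, 7, 3, 8, 1, 11, 12, 7] sum 66, len 9
add 2: shortest ending here [8, 7, 3, 8, 1, 11, 12, 7, 2] sum 59, len 9
add 1: shortest ending here [8, 7, 3, 8, 1, 11, 12, 7, 2, 1] sum 60, len 10
add 5: shortest ending here [8, 7, 3, 8, 1, 11, 12, 7, 2, 1, 5] sum 65, len 11
add 12: shortest ending here [8, 1, 11, 12, 7, 2, 1, 5, 12] sum 59, len 9
add 5: shortest ending here [8, 1, 11, 12, 7, 2, 1, 5, 12, 5] sum 64, len 10
add 2: shortest ending here [1, 11, 12, 7, 2, 1, 5, 12, 5, 2] sum 58, len 10
add 10: shortest ending here [11, 12, 7, 2, 1, 5, 12, 5, 2, 10] sum 67, len 10
Shortest qualifying length: 8.

8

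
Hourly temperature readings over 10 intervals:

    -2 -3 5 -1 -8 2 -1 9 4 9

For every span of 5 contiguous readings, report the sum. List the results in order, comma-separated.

(-2, -3, 5, -1, -8) → sum -9
(-3, 5, -1, -8, 2) → sum -5
(5, -1, -8, 2, -1) → sum -3
(-1, -8, 2, -1, 9) → sum 1
(-8, 2, -1, 9, 4) → sum 6
(2, -1, 9, 4, 9) → sum 23

-9, -5, -3, 1, 6, 23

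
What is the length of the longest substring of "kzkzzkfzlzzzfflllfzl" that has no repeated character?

[k] len 1
[k, z] len 2
[z, k] len 2
[k, z] len 2
[z] len 1
[z, k] len 2
[z, k, f] len 3
[k, f, z] len 3
[k, f, z, l] len 4
[l, z] len 2
[z] len 1
[z] len 1
[z, f] len 2
[f] len 1
[f, l] len 2
[l] len 1
[l] len 1
[l, f] len 2
[l, f, z] len 3
[f, z, l] len 3
Longest all-distinct length: 4.

4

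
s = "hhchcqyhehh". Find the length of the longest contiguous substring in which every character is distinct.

5

[h] len 1
[h] len 1
[h, c] len 2
[c, h] len 2
[h, c] len 2
[h, c, q] len 3
[h, c, q, y] len 4
[c, q, y, h] len 4
[c, q, y, h, e] len 5
[e, h] len 2
[h] len 1
Longest all-distinct length: 5.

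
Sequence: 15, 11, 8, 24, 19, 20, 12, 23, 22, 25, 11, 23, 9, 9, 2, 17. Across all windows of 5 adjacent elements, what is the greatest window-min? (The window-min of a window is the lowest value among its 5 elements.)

12

(15, 11, 8, 24, 19) → min 8
(11, 8, 24, 19, 20) → min 8
(8, 24, 19, 20, 12) → min 8
(24, 19, 20, 12, 23) → min 12
(19, 20, 12, 23, 22) → min 12
(20, 12, 23, 22, 25) → min 12
(12, 23, 22, 25, 11) → min 11
(23, 22, 25, 11, 23) → min 11
(22, 25, 11, 23, 9) → min 9
(25, 11, 23, 9, 9) → min 9
(11, 23, 9, 9, 2) → min 2
(23, 9, 9, 2, 17) → min 2
Greatest of these is 12.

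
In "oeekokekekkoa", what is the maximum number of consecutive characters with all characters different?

3

[o] len 1
[o, e] len 2
[e] len 1
[e, k] len 2
[e, k, o] len 3
[o, k] len 2
[o, k, e] len 3
[e, k] len 2
[k, e] len 2
[e, k] len 2
[k] len 1
[k, o] len 2
[k, o, a] len 3
Longest all-distinct length: 3.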